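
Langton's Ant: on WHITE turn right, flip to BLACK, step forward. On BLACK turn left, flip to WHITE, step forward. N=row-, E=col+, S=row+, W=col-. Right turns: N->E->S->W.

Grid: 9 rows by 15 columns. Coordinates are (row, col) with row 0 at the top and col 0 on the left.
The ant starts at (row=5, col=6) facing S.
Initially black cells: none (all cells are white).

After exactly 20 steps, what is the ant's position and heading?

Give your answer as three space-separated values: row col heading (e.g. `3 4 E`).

Answer: 3 8 N

Derivation:
Step 1: on WHITE (5,6): turn R to W, flip to black, move to (5,5). |black|=1
Step 2: on WHITE (5,5): turn R to N, flip to black, move to (4,5). |black|=2
Step 3: on WHITE (4,5): turn R to E, flip to black, move to (4,6). |black|=3
Step 4: on WHITE (4,6): turn R to S, flip to black, move to (5,6). |black|=4
Step 5: on BLACK (5,6): turn L to E, flip to white, move to (5,7). |black|=3
Step 6: on WHITE (5,7): turn R to S, flip to black, move to (6,7). |black|=4
Step 7: on WHITE (6,7): turn R to W, flip to black, move to (6,6). |black|=5
Step 8: on WHITE (6,6): turn R to N, flip to black, move to (5,6). |black|=6
Step 9: on WHITE (5,6): turn R to E, flip to black, move to (5,7). |black|=7
Step 10: on BLACK (5,7): turn L to N, flip to white, move to (4,7). |black|=6
Step 11: on WHITE (4,7): turn R to E, flip to black, move to (4,8). |black|=7
Step 12: on WHITE (4,8): turn R to S, flip to black, move to (5,8). |black|=8
Step 13: on WHITE (5,8): turn R to W, flip to black, move to (5,7). |black|=9
Step 14: on WHITE (5,7): turn R to N, flip to black, move to (4,7). |black|=10
Step 15: on BLACK (4,7): turn L to W, flip to white, move to (4,6). |black|=9
Step 16: on BLACK (4,6): turn L to S, flip to white, move to (5,6). |black|=8
Step 17: on BLACK (5,6): turn L to E, flip to white, move to (5,7). |black|=7
Step 18: on BLACK (5,7): turn L to N, flip to white, move to (4,7). |black|=6
Step 19: on WHITE (4,7): turn R to E, flip to black, move to (4,8). |black|=7
Step 20: on BLACK (4,8): turn L to N, flip to white, move to (3,8). |black|=6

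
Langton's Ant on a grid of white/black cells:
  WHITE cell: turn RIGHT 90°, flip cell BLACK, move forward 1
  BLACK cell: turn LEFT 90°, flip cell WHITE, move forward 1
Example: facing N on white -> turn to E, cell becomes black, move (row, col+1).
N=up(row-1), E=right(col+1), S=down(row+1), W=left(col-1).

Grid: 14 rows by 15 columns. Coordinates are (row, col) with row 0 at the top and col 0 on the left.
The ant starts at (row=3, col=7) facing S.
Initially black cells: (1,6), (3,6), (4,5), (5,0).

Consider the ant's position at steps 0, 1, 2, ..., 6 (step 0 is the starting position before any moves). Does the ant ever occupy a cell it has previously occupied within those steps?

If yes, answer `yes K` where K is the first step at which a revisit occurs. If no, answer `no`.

Step 1: on WHITE (3,7): turn R to W, flip to black, move to (3,6). |black|=5 — new cell
Step 2: on BLACK (3,6): turn L to S, flip to white, move to (4,6). |black|=4 — new cell
Step 3: on WHITE (4,6): turn R to W, flip to black, move to (4,5). |black|=5 — new cell
Step 4: on BLACK (4,5): turn L to S, flip to white, move to (5,5). |black|=4 — new cell
Step 5: on WHITE (5,5): turn R to W, flip to black, move to (5,4). |black|=5 — new cell
Step 6: on WHITE (5,4): turn R to N, flip to black, move to (4,4). |black|=6 — new cell
No revisit within 6 steps.

Answer: no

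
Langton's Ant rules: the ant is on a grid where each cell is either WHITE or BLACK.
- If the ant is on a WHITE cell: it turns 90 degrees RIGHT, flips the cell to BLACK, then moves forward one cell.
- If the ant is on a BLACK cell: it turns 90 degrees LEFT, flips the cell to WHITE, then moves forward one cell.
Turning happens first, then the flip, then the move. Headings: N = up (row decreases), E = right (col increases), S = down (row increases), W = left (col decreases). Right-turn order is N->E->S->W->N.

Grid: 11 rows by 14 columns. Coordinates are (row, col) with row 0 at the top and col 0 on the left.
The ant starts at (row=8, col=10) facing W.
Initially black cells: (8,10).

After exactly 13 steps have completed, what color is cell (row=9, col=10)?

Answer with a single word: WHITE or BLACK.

Answer: BLACK

Derivation:
Step 1: on BLACK (8,10): turn L to S, flip to white, move to (9,10). |black|=0
Step 2: on WHITE (9,10): turn R to W, flip to black, move to (9,9). |black|=1
Step 3: on WHITE (9,9): turn R to N, flip to black, move to (8,9). |black|=2
Step 4: on WHITE (8,9): turn R to E, flip to black, move to (8,10). |black|=3
Step 5: on WHITE (8,10): turn R to S, flip to black, move to (9,10). |black|=4
Step 6: on BLACK (9,10): turn L to E, flip to white, move to (9,11). |black|=3
Step 7: on WHITE (9,11): turn R to S, flip to black, move to (10,11). |black|=4
Step 8: on WHITE (10,11): turn R to W, flip to black, move to (10,10). |black|=5
Step 9: on WHITE (10,10): turn R to N, flip to black, move to (9,10). |black|=6
Step 10: on WHITE (9,10): turn R to E, flip to black, move to (9,11). |black|=7
Step 11: on BLACK (9,11): turn L to N, flip to white, move to (8,11). |black|=6
Step 12: on WHITE (8,11): turn R to E, flip to black, move to (8,12). |black|=7
Step 13: on WHITE (8,12): turn R to S, flip to black, move to (9,12). |black|=8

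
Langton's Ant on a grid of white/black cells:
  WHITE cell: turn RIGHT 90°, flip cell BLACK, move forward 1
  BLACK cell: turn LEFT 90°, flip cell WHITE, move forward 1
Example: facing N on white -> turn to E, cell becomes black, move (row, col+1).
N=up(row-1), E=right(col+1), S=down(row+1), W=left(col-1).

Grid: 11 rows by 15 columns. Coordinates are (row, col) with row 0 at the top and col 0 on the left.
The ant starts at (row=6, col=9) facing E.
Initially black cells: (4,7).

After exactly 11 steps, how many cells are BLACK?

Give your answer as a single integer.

Step 1: on WHITE (6,9): turn R to S, flip to black, move to (7,9). |black|=2
Step 2: on WHITE (7,9): turn R to W, flip to black, move to (7,8). |black|=3
Step 3: on WHITE (7,8): turn R to N, flip to black, move to (6,8). |black|=4
Step 4: on WHITE (6,8): turn R to E, flip to black, move to (6,9). |black|=5
Step 5: on BLACK (6,9): turn L to N, flip to white, move to (5,9). |black|=4
Step 6: on WHITE (5,9): turn R to E, flip to black, move to (5,10). |black|=5
Step 7: on WHITE (5,10): turn R to S, flip to black, move to (6,10). |black|=6
Step 8: on WHITE (6,10): turn R to W, flip to black, move to (6,9). |black|=7
Step 9: on WHITE (6,9): turn R to N, flip to black, move to (5,9). |black|=8
Step 10: on BLACK (5,9): turn L to W, flip to white, move to (5,8). |black|=7
Step 11: on WHITE (5,8): turn R to N, flip to black, move to (4,8). |black|=8

Answer: 8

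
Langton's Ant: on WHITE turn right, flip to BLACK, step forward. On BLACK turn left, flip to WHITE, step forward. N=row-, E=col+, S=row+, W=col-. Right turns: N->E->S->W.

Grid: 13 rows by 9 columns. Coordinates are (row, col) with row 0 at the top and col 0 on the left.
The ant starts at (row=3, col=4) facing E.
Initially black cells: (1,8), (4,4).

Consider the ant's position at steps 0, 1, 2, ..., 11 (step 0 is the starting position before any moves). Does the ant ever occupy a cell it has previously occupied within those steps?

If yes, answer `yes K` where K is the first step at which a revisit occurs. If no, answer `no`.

Step 1: on WHITE (3,4): turn R to S, flip to black, move to (4,4). |black|=3 — new cell
Step 2: on BLACK (4,4): turn L to E, flip to white, move to (4,5). |black|=2 — new cell
Step 3: on WHITE (4,5): turn R to S, flip to black, move to (5,5). |black|=3 — new cell
Step 4: on WHITE (5,5): turn R to W, flip to black, move to (5,4). |black|=4 — new cell
Step 5: on WHITE (5,4): turn R to N, flip to black, move to (4,4). |black|=5 — REVISIT

Answer: yes 5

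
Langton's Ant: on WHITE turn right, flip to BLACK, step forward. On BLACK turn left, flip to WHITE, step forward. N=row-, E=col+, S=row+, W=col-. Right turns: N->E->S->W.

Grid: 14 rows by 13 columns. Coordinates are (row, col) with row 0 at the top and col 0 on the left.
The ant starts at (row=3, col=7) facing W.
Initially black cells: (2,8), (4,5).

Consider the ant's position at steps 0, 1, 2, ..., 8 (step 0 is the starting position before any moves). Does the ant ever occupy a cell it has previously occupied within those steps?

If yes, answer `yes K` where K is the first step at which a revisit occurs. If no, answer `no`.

Answer: yes 6

Derivation:
Step 1: on WHITE (3,7): turn R to N, flip to black, move to (2,7). |black|=3 — new cell
Step 2: on WHITE (2,7): turn R to E, flip to black, move to (2,8). |black|=4 — new cell
Step 3: on BLACK (2,8): turn L to N, flip to white, move to (1,8). |black|=3 — new cell
Step 4: on WHITE (1,8): turn R to E, flip to black, move to (1,9). |black|=4 — new cell
Step 5: on WHITE (1,9): turn R to S, flip to black, move to (2,9). |black|=5 — new cell
Step 6: on WHITE (2,9): turn R to W, flip to black, move to (2,8). |black|=6 — REVISIT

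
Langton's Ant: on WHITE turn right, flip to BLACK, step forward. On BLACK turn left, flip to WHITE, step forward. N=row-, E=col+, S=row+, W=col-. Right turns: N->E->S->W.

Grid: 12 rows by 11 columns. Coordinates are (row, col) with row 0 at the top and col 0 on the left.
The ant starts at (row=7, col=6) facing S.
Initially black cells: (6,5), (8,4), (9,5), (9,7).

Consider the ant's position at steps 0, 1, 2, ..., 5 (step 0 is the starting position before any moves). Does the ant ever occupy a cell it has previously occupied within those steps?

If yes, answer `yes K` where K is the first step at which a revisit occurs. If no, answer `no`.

Answer: no

Derivation:
Step 1: on WHITE (7,6): turn R to W, flip to black, move to (7,5). |black|=5 — new cell
Step 2: on WHITE (7,5): turn R to N, flip to black, move to (6,5). |black|=6 — new cell
Step 3: on BLACK (6,5): turn L to W, flip to white, move to (6,4). |black|=5 — new cell
Step 4: on WHITE (6,4): turn R to N, flip to black, move to (5,4). |black|=6 — new cell
Step 5: on WHITE (5,4): turn R to E, flip to black, move to (5,5). |black|=7 — new cell
No revisit within 5 steps.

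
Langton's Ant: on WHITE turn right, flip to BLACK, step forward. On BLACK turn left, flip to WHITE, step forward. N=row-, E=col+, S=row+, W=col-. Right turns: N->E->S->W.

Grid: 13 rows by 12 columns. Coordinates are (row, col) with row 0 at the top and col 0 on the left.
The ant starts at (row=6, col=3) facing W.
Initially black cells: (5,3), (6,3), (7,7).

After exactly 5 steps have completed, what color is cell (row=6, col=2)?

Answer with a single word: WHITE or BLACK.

Step 1: on BLACK (6,3): turn L to S, flip to white, move to (7,3). |black|=2
Step 2: on WHITE (7,3): turn R to W, flip to black, move to (7,2). |black|=3
Step 3: on WHITE (7,2): turn R to N, flip to black, move to (6,2). |black|=4
Step 4: on WHITE (6,2): turn R to E, flip to black, move to (6,3). |black|=5
Step 5: on WHITE (6,3): turn R to S, flip to black, move to (7,3). |black|=6

Answer: BLACK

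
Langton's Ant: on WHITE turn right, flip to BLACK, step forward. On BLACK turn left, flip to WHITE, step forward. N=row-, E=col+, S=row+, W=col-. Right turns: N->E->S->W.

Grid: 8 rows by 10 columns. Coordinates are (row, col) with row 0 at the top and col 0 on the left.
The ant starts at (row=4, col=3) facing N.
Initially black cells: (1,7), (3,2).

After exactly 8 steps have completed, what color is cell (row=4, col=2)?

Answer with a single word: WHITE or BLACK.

Step 1: on WHITE (4,3): turn R to E, flip to black, move to (4,4). |black|=3
Step 2: on WHITE (4,4): turn R to S, flip to black, move to (5,4). |black|=4
Step 3: on WHITE (5,4): turn R to W, flip to black, move to (5,3). |black|=5
Step 4: on WHITE (5,3): turn R to N, flip to black, move to (4,3). |black|=6
Step 5: on BLACK (4,3): turn L to W, flip to white, move to (4,2). |black|=5
Step 6: on WHITE (4,2): turn R to N, flip to black, move to (3,2). |black|=6
Step 7: on BLACK (3,2): turn L to W, flip to white, move to (3,1). |black|=5
Step 8: on WHITE (3,1): turn R to N, flip to black, move to (2,1). |black|=6

Answer: BLACK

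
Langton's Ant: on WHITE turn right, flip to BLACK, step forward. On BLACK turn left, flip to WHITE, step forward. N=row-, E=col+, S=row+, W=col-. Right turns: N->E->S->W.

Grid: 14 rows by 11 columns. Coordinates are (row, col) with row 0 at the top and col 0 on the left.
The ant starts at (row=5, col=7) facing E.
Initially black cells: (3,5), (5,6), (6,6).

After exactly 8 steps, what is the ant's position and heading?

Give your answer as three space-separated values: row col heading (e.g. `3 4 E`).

Answer: 7 7 E

Derivation:
Step 1: on WHITE (5,7): turn R to S, flip to black, move to (6,7). |black|=4
Step 2: on WHITE (6,7): turn R to W, flip to black, move to (6,6). |black|=5
Step 3: on BLACK (6,6): turn L to S, flip to white, move to (7,6). |black|=4
Step 4: on WHITE (7,6): turn R to W, flip to black, move to (7,5). |black|=5
Step 5: on WHITE (7,5): turn R to N, flip to black, move to (6,5). |black|=6
Step 6: on WHITE (6,5): turn R to E, flip to black, move to (6,6). |black|=7
Step 7: on WHITE (6,6): turn R to S, flip to black, move to (7,6). |black|=8
Step 8: on BLACK (7,6): turn L to E, flip to white, move to (7,7). |black|=7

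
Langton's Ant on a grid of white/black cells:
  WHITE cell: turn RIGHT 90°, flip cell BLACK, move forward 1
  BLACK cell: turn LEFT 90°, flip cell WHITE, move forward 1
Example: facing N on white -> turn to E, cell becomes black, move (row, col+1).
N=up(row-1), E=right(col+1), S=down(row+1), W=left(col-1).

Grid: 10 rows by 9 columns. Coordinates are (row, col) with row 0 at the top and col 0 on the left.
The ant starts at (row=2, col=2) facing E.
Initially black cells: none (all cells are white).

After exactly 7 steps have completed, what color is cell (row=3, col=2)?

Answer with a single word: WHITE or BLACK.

Answer: BLACK

Derivation:
Step 1: on WHITE (2,2): turn R to S, flip to black, move to (3,2). |black|=1
Step 2: on WHITE (3,2): turn R to W, flip to black, move to (3,1). |black|=2
Step 3: on WHITE (3,1): turn R to N, flip to black, move to (2,1). |black|=3
Step 4: on WHITE (2,1): turn R to E, flip to black, move to (2,2). |black|=4
Step 5: on BLACK (2,2): turn L to N, flip to white, move to (1,2). |black|=3
Step 6: on WHITE (1,2): turn R to E, flip to black, move to (1,3). |black|=4
Step 7: on WHITE (1,3): turn R to S, flip to black, move to (2,3). |black|=5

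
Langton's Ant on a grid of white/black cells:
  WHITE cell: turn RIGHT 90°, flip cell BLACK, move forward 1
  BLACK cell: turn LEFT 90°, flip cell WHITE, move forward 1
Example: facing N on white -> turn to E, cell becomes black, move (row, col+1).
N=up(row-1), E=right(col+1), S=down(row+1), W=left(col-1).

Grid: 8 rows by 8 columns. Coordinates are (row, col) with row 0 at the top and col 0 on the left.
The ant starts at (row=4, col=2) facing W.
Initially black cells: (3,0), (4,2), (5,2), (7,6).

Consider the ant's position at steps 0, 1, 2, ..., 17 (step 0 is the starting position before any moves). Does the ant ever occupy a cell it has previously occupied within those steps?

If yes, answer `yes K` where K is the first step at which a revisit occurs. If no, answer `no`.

Step 1: on BLACK (4,2): turn L to S, flip to white, move to (5,2). |black|=3 — new cell
Step 2: on BLACK (5,2): turn L to E, flip to white, move to (5,3). |black|=2 — new cell
Step 3: on WHITE (5,3): turn R to S, flip to black, move to (6,3). |black|=3 — new cell
Step 4: on WHITE (6,3): turn R to W, flip to black, move to (6,2). |black|=4 — new cell
Step 5: on WHITE (6,2): turn R to N, flip to black, move to (5,2). |black|=5 — REVISIT

Answer: yes 5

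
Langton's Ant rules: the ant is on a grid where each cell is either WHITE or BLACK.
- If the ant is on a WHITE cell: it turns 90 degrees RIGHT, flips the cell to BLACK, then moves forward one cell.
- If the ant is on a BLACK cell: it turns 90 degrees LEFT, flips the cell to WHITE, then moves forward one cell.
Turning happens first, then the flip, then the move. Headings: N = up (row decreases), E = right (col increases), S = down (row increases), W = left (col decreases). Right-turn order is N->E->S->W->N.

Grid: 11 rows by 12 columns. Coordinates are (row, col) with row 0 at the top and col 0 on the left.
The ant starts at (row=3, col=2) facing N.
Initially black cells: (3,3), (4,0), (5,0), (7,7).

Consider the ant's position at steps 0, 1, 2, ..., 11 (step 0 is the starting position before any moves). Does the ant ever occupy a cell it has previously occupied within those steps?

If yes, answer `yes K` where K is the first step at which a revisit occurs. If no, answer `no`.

Answer: yes 5

Derivation:
Step 1: on WHITE (3,2): turn R to E, flip to black, move to (3,3). |black|=5 — new cell
Step 2: on BLACK (3,3): turn L to N, flip to white, move to (2,3). |black|=4 — new cell
Step 3: on WHITE (2,3): turn R to E, flip to black, move to (2,4). |black|=5 — new cell
Step 4: on WHITE (2,4): turn R to S, flip to black, move to (3,4). |black|=6 — new cell
Step 5: on WHITE (3,4): turn R to W, flip to black, move to (3,3). |black|=7 — REVISIT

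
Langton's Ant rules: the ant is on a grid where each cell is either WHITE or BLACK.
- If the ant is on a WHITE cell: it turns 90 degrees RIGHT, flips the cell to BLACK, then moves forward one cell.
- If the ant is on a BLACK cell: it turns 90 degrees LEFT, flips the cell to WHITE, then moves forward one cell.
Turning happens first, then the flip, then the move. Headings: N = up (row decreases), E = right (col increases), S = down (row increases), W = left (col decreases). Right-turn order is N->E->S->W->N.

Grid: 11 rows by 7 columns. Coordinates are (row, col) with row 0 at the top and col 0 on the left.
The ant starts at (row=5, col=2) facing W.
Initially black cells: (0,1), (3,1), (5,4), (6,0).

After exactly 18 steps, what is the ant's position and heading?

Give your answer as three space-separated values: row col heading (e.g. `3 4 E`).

Answer: 6 3 E

Derivation:
Step 1: on WHITE (5,2): turn R to N, flip to black, move to (4,2). |black|=5
Step 2: on WHITE (4,2): turn R to E, flip to black, move to (4,3). |black|=6
Step 3: on WHITE (4,3): turn R to S, flip to black, move to (5,3). |black|=7
Step 4: on WHITE (5,3): turn R to W, flip to black, move to (5,2). |black|=8
Step 5: on BLACK (5,2): turn L to S, flip to white, move to (6,2). |black|=7
Step 6: on WHITE (6,2): turn R to W, flip to black, move to (6,1). |black|=8
Step 7: on WHITE (6,1): turn R to N, flip to black, move to (5,1). |black|=9
Step 8: on WHITE (5,1): turn R to E, flip to black, move to (5,2). |black|=10
Step 9: on WHITE (5,2): turn R to S, flip to black, move to (6,2). |black|=11
Step 10: on BLACK (6,2): turn L to E, flip to white, move to (6,3). |black|=10
Step 11: on WHITE (6,3): turn R to S, flip to black, move to (7,3). |black|=11
Step 12: on WHITE (7,3): turn R to W, flip to black, move to (7,2). |black|=12
Step 13: on WHITE (7,2): turn R to N, flip to black, move to (6,2). |black|=13
Step 14: on WHITE (6,2): turn R to E, flip to black, move to (6,3). |black|=14
Step 15: on BLACK (6,3): turn L to N, flip to white, move to (5,3). |black|=13
Step 16: on BLACK (5,3): turn L to W, flip to white, move to (5,2). |black|=12
Step 17: on BLACK (5,2): turn L to S, flip to white, move to (6,2). |black|=11
Step 18: on BLACK (6,2): turn L to E, flip to white, move to (6,3). |black|=10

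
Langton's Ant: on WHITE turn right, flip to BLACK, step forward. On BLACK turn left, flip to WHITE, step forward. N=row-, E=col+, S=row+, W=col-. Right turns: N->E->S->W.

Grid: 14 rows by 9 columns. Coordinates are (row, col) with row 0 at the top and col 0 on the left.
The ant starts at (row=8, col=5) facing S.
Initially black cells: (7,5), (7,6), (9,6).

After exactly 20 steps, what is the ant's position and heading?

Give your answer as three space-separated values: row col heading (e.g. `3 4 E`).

Answer: 6 7 N

Derivation:
Step 1: on WHITE (8,5): turn R to W, flip to black, move to (8,4). |black|=4
Step 2: on WHITE (8,4): turn R to N, flip to black, move to (7,4). |black|=5
Step 3: on WHITE (7,4): turn R to E, flip to black, move to (7,5). |black|=6
Step 4: on BLACK (7,5): turn L to N, flip to white, move to (6,5). |black|=5
Step 5: on WHITE (6,5): turn R to E, flip to black, move to (6,6). |black|=6
Step 6: on WHITE (6,6): turn R to S, flip to black, move to (7,6). |black|=7
Step 7: on BLACK (7,6): turn L to E, flip to white, move to (7,7). |black|=6
Step 8: on WHITE (7,7): turn R to S, flip to black, move to (8,7). |black|=7
Step 9: on WHITE (8,7): turn R to W, flip to black, move to (8,6). |black|=8
Step 10: on WHITE (8,6): turn R to N, flip to black, move to (7,6). |black|=9
Step 11: on WHITE (7,6): turn R to E, flip to black, move to (7,7). |black|=10
Step 12: on BLACK (7,7): turn L to N, flip to white, move to (6,7). |black|=9
Step 13: on WHITE (6,7): turn R to E, flip to black, move to (6,8). |black|=10
Step 14: on WHITE (6,8): turn R to S, flip to black, move to (7,8). |black|=11
Step 15: on WHITE (7,8): turn R to W, flip to black, move to (7,7). |black|=12
Step 16: on WHITE (7,7): turn R to N, flip to black, move to (6,7). |black|=13
Step 17: on BLACK (6,7): turn L to W, flip to white, move to (6,6). |black|=12
Step 18: on BLACK (6,6): turn L to S, flip to white, move to (7,6). |black|=11
Step 19: on BLACK (7,6): turn L to E, flip to white, move to (7,7). |black|=10
Step 20: on BLACK (7,7): turn L to N, flip to white, move to (6,7). |black|=9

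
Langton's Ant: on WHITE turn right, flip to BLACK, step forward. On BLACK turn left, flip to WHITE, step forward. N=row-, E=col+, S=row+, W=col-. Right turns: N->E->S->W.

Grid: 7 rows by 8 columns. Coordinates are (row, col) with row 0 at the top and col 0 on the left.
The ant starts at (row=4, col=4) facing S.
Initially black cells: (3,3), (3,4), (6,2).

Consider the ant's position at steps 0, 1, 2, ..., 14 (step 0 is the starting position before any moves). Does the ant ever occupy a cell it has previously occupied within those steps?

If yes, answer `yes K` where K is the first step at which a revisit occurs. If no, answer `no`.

Step 1: on WHITE (4,4): turn R to W, flip to black, move to (4,3). |black|=4 — new cell
Step 2: on WHITE (4,3): turn R to N, flip to black, move to (3,3). |black|=5 — new cell
Step 3: on BLACK (3,3): turn L to W, flip to white, move to (3,2). |black|=4 — new cell
Step 4: on WHITE (3,2): turn R to N, flip to black, move to (2,2). |black|=5 — new cell
Step 5: on WHITE (2,2): turn R to E, flip to black, move to (2,3). |black|=6 — new cell
Step 6: on WHITE (2,3): turn R to S, flip to black, move to (3,3). |black|=7 — REVISIT

Answer: yes 6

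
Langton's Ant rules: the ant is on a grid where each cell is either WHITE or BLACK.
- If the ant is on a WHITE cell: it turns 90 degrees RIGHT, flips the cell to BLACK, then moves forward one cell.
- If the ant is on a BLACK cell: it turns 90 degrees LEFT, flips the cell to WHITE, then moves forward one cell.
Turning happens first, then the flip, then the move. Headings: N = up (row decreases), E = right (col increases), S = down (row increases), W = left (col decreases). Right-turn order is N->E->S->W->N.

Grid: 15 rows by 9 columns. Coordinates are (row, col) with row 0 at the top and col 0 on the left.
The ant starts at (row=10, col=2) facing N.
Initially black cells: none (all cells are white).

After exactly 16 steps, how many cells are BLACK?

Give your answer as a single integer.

Step 1: on WHITE (10,2): turn R to E, flip to black, move to (10,3). |black|=1
Step 2: on WHITE (10,3): turn R to S, flip to black, move to (11,3). |black|=2
Step 3: on WHITE (11,3): turn R to W, flip to black, move to (11,2). |black|=3
Step 4: on WHITE (11,2): turn R to N, flip to black, move to (10,2). |black|=4
Step 5: on BLACK (10,2): turn L to W, flip to white, move to (10,1). |black|=3
Step 6: on WHITE (10,1): turn R to N, flip to black, move to (9,1). |black|=4
Step 7: on WHITE (9,1): turn R to E, flip to black, move to (9,2). |black|=5
Step 8: on WHITE (9,2): turn R to S, flip to black, move to (10,2). |black|=6
Step 9: on WHITE (10,2): turn R to W, flip to black, move to (10,1). |black|=7
Step 10: on BLACK (10,1): turn L to S, flip to white, move to (11,1). |black|=6
Step 11: on WHITE (11,1): turn R to W, flip to black, move to (11,0). |black|=7
Step 12: on WHITE (11,0): turn R to N, flip to black, move to (10,0). |black|=8
Step 13: on WHITE (10,0): turn R to E, flip to black, move to (10,1). |black|=9
Step 14: on WHITE (10,1): turn R to S, flip to black, move to (11,1). |black|=10
Step 15: on BLACK (11,1): turn L to E, flip to white, move to (11,2). |black|=9
Step 16: on BLACK (11,2): turn L to N, flip to white, move to (10,2). |black|=8

Answer: 8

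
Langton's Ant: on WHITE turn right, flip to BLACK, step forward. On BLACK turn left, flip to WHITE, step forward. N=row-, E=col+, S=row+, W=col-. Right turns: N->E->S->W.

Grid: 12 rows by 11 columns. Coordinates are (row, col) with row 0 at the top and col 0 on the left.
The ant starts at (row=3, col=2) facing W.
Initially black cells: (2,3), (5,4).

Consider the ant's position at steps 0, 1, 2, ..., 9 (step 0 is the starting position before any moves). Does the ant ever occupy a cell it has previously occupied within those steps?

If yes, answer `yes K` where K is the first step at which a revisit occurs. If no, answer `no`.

Step 1: on WHITE (3,2): turn R to N, flip to black, move to (2,2). |black|=3 — new cell
Step 2: on WHITE (2,2): turn R to E, flip to black, move to (2,3). |black|=4 — new cell
Step 3: on BLACK (2,3): turn L to N, flip to white, move to (1,3). |black|=3 — new cell
Step 4: on WHITE (1,3): turn R to E, flip to black, move to (1,4). |black|=4 — new cell
Step 5: on WHITE (1,4): turn R to S, flip to black, move to (2,4). |black|=5 — new cell
Step 6: on WHITE (2,4): turn R to W, flip to black, move to (2,3). |black|=6 — REVISIT

Answer: yes 6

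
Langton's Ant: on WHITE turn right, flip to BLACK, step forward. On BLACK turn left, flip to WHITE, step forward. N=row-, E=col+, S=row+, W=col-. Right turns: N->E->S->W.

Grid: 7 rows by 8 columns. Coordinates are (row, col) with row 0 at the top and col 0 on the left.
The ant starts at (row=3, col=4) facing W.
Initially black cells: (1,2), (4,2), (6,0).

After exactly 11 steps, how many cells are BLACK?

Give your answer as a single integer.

Step 1: on WHITE (3,4): turn R to N, flip to black, move to (2,4). |black|=4
Step 2: on WHITE (2,4): turn R to E, flip to black, move to (2,5). |black|=5
Step 3: on WHITE (2,5): turn R to S, flip to black, move to (3,5). |black|=6
Step 4: on WHITE (3,5): turn R to W, flip to black, move to (3,4). |black|=7
Step 5: on BLACK (3,4): turn L to S, flip to white, move to (4,4). |black|=6
Step 6: on WHITE (4,4): turn R to W, flip to black, move to (4,3). |black|=7
Step 7: on WHITE (4,3): turn R to N, flip to black, move to (3,3). |black|=8
Step 8: on WHITE (3,3): turn R to E, flip to black, move to (3,4). |black|=9
Step 9: on WHITE (3,4): turn R to S, flip to black, move to (4,4). |black|=10
Step 10: on BLACK (4,4): turn L to E, flip to white, move to (4,5). |black|=9
Step 11: on WHITE (4,5): turn R to S, flip to black, move to (5,5). |black|=10

Answer: 10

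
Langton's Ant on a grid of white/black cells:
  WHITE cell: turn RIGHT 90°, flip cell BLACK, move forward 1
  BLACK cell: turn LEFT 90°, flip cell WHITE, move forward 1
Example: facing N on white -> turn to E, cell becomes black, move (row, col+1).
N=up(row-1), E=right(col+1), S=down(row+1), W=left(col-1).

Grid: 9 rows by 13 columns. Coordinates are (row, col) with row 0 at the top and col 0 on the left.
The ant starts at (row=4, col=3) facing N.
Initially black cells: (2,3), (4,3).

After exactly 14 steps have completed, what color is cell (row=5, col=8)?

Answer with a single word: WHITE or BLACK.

Answer: WHITE

Derivation:
Step 1: on BLACK (4,3): turn L to W, flip to white, move to (4,2). |black|=1
Step 2: on WHITE (4,2): turn R to N, flip to black, move to (3,2). |black|=2
Step 3: on WHITE (3,2): turn R to E, flip to black, move to (3,3). |black|=3
Step 4: on WHITE (3,3): turn R to S, flip to black, move to (4,3). |black|=4
Step 5: on WHITE (4,3): turn R to W, flip to black, move to (4,2). |black|=5
Step 6: on BLACK (4,2): turn L to S, flip to white, move to (5,2). |black|=4
Step 7: on WHITE (5,2): turn R to W, flip to black, move to (5,1). |black|=5
Step 8: on WHITE (5,1): turn R to N, flip to black, move to (4,1). |black|=6
Step 9: on WHITE (4,1): turn R to E, flip to black, move to (4,2). |black|=7
Step 10: on WHITE (4,2): turn R to S, flip to black, move to (5,2). |black|=8
Step 11: on BLACK (5,2): turn L to E, flip to white, move to (5,3). |black|=7
Step 12: on WHITE (5,3): turn R to S, flip to black, move to (6,3). |black|=8
Step 13: on WHITE (6,3): turn R to W, flip to black, move to (6,2). |black|=9
Step 14: on WHITE (6,2): turn R to N, flip to black, move to (5,2). |black|=10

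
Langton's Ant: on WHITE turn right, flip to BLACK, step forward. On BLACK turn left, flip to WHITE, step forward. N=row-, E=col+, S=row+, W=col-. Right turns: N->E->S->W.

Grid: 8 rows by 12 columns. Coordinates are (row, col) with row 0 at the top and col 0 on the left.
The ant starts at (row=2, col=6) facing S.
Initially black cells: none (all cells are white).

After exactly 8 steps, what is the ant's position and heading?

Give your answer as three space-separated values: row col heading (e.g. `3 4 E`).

Step 1: on WHITE (2,6): turn R to W, flip to black, move to (2,5). |black|=1
Step 2: on WHITE (2,5): turn R to N, flip to black, move to (1,5). |black|=2
Step 3: on WHITE (1,5): turn R to E, flip to black, move to (1,6). |black|=3
Step 4: on WHITE (1,6): turn R to S, flip to black, move to (2,6). |black|=4
Step 5: on BLACK (2,6): turn L to E, flip to white, move to (2,7). |black|=3
Step 6: on WHITE (2,7): turn R to S, flip to black, move to (3,7). |black|=4
Step 7: on WHITE (3,7): turn R to W, flip to black, move to (3,6). |black|=5
Step 8: on WHITE (3,6): turn R to N, flip to black, move to (2,6). |black|=6

Answer: 2 6 N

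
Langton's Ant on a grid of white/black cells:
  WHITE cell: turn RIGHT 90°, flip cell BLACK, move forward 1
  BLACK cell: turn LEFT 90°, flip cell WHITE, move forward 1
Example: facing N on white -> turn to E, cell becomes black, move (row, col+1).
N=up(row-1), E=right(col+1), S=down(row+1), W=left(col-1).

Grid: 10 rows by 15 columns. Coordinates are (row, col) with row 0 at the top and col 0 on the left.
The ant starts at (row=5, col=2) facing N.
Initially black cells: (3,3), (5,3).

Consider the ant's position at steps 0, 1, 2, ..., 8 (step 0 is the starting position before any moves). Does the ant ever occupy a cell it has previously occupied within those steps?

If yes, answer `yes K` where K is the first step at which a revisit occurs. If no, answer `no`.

Answer: yes 5

Derivation:
Step 1: on WHITE (5,2): turn R to E, flip to black, move to (5,3). |black|=3 — new cell
Step 2: on BLACK (5,3): turn L to N, flip to white, move to (4,3). |black|=2 — new cell
Step 3: on WHITE (4,3): turn R to E, flip to black, move to (4,4). |black|=3 — new cell
Step 4: on WHITE (4,4): turn R to S, flip to black, move to (5,4). |black|=4 — new cell
Step 5: on WHITE (5,4): turn R to W, flip to black, move to (5,3). |black|=5 — REVISIT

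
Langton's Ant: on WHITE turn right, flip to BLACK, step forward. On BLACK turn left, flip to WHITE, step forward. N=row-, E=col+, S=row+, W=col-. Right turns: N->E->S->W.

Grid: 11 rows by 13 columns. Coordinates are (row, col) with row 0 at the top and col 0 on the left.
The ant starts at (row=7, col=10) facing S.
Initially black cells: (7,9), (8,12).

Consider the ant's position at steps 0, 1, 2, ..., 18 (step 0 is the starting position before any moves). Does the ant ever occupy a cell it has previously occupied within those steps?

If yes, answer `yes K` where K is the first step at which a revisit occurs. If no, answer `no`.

Step 1: on WHITE (7,10): turn R to W, flip to black, move to (7,9). |black|=3 — new cell
Step 2: on BLACK (7,9): turn L to S, flip to white, move to (8,9). |black|=2 — new cell
Step 3: on WHITE (8,9): turn R to W, flip to black, move to (8,8). |black|=3 — new cell
Step 4: on WHITE (8,8): turn R to N, flip to black, move to (7,8). |black|=4 — new cell
Step 5: on WHITE (7,8): turn R to E, flip to black, move to (7,9). |black|=5 — REVISIT

Answer: yes 5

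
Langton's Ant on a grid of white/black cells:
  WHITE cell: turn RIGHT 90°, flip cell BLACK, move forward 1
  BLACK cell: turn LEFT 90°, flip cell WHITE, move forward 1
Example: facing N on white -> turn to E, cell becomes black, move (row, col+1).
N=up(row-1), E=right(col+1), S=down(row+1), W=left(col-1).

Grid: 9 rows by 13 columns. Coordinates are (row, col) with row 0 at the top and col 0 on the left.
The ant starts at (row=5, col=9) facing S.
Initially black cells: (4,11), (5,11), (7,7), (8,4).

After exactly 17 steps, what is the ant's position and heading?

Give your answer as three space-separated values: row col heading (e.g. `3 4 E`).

Answer: 3 10 W

Derivation:
Step 1: on WHITE (5,9): turn R to W, flip to black, move to (5,8). |black|=5
Step 2: on WHITE (5,8): turn R to N, flip to black, move to (4,8). |black|=6
Step 3: on WHITE (4,8): turn R to E, flip to black, move to (4,9). |black|=7
Step 4: on WHITE (4,9): turn R to S, flip to black, move to (5,9). |black|=8
Step 5: on BLACK (5,9): turn L to E, flip to white, move to (5,10). |black|=7
Step 6: on WHITE (5,10): turn R to S, flip to black, move to (6,10). |black|=8
Step 7: on WHITE (6,10): turn R to W, flip to black, move to (6,9). |black|=9
Step 8: on WHITE (6,9): turn R to N, flip to black, move to (5,9). |black|=10
Step 9: on WHITE (5,9): turn R to E, flip to black, move to (5,10). |black|=11
Step 10: on BLACK (5,10): turn L to N, flip to white, move to (4,10). |black|=10
Step 11: on WHITE (4,10): turn R to E, flip to black, move to (4,11). |black|=11
Step 12: on BLACK (4,11): turn L to N, flip to white, move to (3,11). |black|=10
Step 13: on WHITE (3,11): turn R to E, flip to black, move to (3,12). |black|=11
Step 14: on WHITE (3,12): turn R to S, flip to black, move to (4,12). |black|=12
Step 15: on WHITE (4,12): turn R to W, flip to black, move to (4,11). |black|=13
Step 16: on WHITE (4,11): turn R to N, flip to black, move to (3,11). |black|=14
Step 17: on BLACK (3,11): turn L to W, flip to white, move to (3,10). |black|=13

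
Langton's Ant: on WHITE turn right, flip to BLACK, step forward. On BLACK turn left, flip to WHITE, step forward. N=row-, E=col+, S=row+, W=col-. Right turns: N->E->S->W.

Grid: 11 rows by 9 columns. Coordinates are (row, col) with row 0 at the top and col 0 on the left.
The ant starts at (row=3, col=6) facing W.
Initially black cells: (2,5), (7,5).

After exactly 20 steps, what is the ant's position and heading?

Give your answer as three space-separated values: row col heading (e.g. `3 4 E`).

Answer: 5 8 E

Derivation:
Step 1: on WHITE (3,6): turn R to N, flip to black, move to (2,6). |black|=3
Step 2: on WHITE (2,6): turn R to E, flip to black, move to (2,7). |black|=4
Step 3: on WHITE (2,7): turn R to S, flip to black, move to (3,7). |black|=5
Step 4: on WHITE (3,7): turn R to W, flip to black, move to (3,6). |black|=6
Step 5: on BLACK (3,6): turn L to S, flip to white, move to (4,6). |black|=5
Step 6: on WHITE (4,6): turn R to W, flip to black, move to (4,5). |black|=6
Step 7: on WHITE (4,5): turn R to N, flip to black, move to (3,5). |black|=7
Step 8: on WHITE (3,5): turn R to E, flip to black, move to (3,6). |black|=8
Step 9: on WHITE (3,6): turn R to S, flip to black, move to (4,6). |black|=9
Step 10: on BLACK (4,6): turn L to E, flip to white, move to (4,7). |black|=8
Step 11: on WHITE (4,7): turn R to S, flip to black, move to (5,7). |black|=9
Step 12: on WHITE (5,7): turn R to W, flip to black, move to (5,6). |black|=10
Step 13: on WHITE (5,6): turn R to N, flip to black, move to (4,6). |black|=11
Step 14: on WHITE (4,6): turn R to E, flip to black, move to (4,7). |black|=12
Step 15: on BLACK (4,7): turn L to N, flip to white, move to (3,7). |black|=11
Step 16: on BLACK (3,7): turn L to W, flip to white, move to (3,6). |black|=10
Step 17: on BLACK (3,6): turn L to S, flip to white, move to (4,6). |black|=9
Step 18: on BLACK (4,6): turn L to E, flip to white, move to (4,7). |black|=8
Step 19: on WHITE (4,7): turn R to S, flip to black, move to (5,7). |black|=9
Step 20: on BLACK (5,7): turn L to E, flip to white, move to (5,8). |black|=8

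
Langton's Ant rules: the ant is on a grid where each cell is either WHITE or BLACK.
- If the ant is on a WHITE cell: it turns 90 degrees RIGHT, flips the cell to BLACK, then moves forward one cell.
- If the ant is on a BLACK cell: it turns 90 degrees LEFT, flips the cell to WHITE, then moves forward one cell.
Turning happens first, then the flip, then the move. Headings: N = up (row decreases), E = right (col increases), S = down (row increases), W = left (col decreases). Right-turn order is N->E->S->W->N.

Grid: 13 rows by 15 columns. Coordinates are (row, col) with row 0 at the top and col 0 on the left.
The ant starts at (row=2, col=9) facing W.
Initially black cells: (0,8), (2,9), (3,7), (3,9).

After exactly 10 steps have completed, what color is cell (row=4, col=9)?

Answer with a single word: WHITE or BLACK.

Step 1: on BLACK (2,9): turn L to S, flip to white, move to (3,9). |black|=3
Step 2: on BLACK (3,9): turn L to E, flip to white, move to (3,10). |black|=2
Step 3: on WHITE (3,10): turn R to S, flip to black, move to (4,10). |black|=3
Step 4: on WHITE (4,10): turn R to W, flip to black, move to (4,9). |black|=4
Step 5: on WHITE (4,9): turn R to N, flip to black, move to (3,9). |black|=5
Step 6: on WHITE (3,9): turn R to E, flip to black, move to (3,10). |black|=6
Step 7: on BLACK (3,10): turn L to N, flip to white, move to (2,10). |black|=5
Step 8: on WHITE (2,10): turn R to E, flip to black, move to (2,11). |black|=6
Step 9: on WHITE (2,11): turn R to S, flip to black, move to (3,11). |black|=7
Step 10: on WHITE (3,11): turn R to W, flip to black, move to (3,10). |black|=8

Answer: BLACK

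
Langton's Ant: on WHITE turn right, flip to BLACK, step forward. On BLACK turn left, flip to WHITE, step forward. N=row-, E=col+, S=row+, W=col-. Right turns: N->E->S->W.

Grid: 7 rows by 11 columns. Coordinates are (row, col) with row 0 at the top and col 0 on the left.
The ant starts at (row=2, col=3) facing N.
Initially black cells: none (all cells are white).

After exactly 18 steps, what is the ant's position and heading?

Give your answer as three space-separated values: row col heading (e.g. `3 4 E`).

Answer: 3 2 S

Derivation:
Step 1: on WHITE (2,3): turn R to E, flip to black, move to (2,4). |black|=1
Step 2: on WHITE (2,4): turn R to S, flip to black, move to (3,4). |black|=2
Step 3: on WHITE (3,4): turn R to W, flip to black, move to (3,3). |black|=3
Step 4: on WHITE (3,3): turn R to N, flip to black, move to (2,3). |black|=4
Step 5: on BLACK (2,3): turn L to W, flip to white, move to (2,2). |black|=3
Step 6: on WHITE (2,2): turn R to N, flip to black, move to (1,2). |black|=4
Step 7: on WHITE (1,2): turn R to E, flip to black, move to (1,3). |black|=5
Step 8: on WHITE (1,3): turn R to S, flip to black, move to (2,3). |black|=6
Step 9: on WHITE (2,3): turn R to W, flip to black, move to (2,2). |black|=7
Step 10: on BLACK (2,2): turn L to S, flip to white, move to (3,2). |black|=6
Step 11: on WHITE (3,2): turn R to W, flip to black, move to (3,1). |black|=7
Step 12: on WHITE (3,1): turn R to N, flip to black, move to (2,1). |black|=8
Step 13: on WHITE (2,1): turn R to E, flip to black, move to (2,2). |black|=9
Step 14: on WHITE (2,2): turn R to S, flip to black, move to (3,2). |black|=10
Step 15: on BLACK (3,2): turn L to E, flip to white, move to (3,3). |black|=9
Step 16: on BLACK (3,3): turn L to N, flip to white, move to (2,3). |black|=8
Step 17: on BLACK (2,3): turn L to W, flip to white, move to (2,2). |black|=7
Step 18: on BLACK (2,2): turn L to S, flip to white, move to (3,2). |black|=6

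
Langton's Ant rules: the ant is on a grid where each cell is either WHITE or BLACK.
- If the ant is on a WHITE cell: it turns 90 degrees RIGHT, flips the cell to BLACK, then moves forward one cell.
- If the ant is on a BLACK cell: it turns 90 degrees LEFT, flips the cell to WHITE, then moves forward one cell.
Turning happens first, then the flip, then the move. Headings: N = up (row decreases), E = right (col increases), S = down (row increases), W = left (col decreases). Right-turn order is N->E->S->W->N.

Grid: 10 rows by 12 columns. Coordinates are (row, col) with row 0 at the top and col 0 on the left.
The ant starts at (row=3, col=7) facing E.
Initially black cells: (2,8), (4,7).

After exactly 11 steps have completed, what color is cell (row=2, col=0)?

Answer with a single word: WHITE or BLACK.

Step 1: on WHITE (3,7): turn R to S, flip to black, move to (4,7). |black|=3
Step 2: on BLACK (4,7): turn L to E, flip to white, move to (4,8). |black|=2
Step 3: on WHITE (4,8): turn R to S, flip to black, move to (5,8). |black|=3
Step 4: on WHITE (5,8): turn R to W, flip to black, move to (5,7). |black|=4
Step 5: on WHITE (5,7): turn R to N, flip to black, move to (4,7). |black|=5
Step 6: on WHITE (4,7): turn R to E, flip to black, move to (4,8). |black|=6
Step 7: on BLACK (4,8): turn L to N, flip to white, move to (3,8). |black|=5
Step 8: on WHITE (3,8): turn R to E, flip to black, move to (3,9). |black|=6
Step 9: on WHITE (3,9): turn R to S, flip to black, move to (4,9). |black|=7
Step 10: on WHITE (4,9): turn R to W, flip to black, move to (4,8). |black|=8
Step 11: on WHITE (4,8): turn R to N, flip to black, move to (3,8). |black|=9

Answer: WHITE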